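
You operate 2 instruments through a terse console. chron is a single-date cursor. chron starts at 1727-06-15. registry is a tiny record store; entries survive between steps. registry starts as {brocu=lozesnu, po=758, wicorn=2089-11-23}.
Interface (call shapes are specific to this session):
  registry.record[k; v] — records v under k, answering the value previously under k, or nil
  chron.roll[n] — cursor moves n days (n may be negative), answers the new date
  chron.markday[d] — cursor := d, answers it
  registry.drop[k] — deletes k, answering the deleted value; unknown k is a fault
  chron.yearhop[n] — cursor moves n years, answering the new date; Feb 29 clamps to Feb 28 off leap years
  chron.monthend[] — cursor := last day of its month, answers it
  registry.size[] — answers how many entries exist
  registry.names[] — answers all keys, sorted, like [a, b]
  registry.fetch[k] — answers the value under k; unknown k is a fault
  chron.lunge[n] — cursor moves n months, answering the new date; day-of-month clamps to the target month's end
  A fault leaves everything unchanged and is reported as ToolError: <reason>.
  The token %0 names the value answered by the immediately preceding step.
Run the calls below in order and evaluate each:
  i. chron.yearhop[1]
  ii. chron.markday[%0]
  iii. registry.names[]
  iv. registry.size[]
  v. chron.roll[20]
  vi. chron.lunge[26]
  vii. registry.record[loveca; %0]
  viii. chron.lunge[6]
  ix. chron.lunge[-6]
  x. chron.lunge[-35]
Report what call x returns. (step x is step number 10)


Answer: 1727-10-05

Derivation:
·→ chron.yearhop(n='1')
·← 1728-06-15
·→ chron.markday(d='%0')
·← 1728-06-15
·→ registry.names()
·← [brocu, po, wicorn]
·→ registry.size()
·← 3
·→ chron.roll(n='20')
·← 1728-07-05
·→ chron.lunge(n='26')
·← 1730-09-05
·→ registry.record(k='loveca', v='%0')
·← nil
·→ chron.lunge(n='6')
·← 1731-03-05
·→ chron.lunge(n='-6')
·← 1730-09-05
·→ chron.lunge(n='-35')
·← 1727-10-05


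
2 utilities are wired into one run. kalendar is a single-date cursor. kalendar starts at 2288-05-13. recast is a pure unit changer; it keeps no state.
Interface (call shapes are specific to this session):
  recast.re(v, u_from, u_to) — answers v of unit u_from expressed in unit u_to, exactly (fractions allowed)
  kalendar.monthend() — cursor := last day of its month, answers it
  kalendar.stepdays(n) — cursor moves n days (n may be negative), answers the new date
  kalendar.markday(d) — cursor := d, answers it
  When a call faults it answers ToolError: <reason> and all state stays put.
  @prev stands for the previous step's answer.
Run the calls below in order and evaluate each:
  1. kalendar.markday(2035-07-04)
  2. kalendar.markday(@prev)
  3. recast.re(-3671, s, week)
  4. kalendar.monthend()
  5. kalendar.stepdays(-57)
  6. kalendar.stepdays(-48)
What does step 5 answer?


Answer: 2035-06-04

Derivation:
-- kalendar.markday(d=2035-07-04) : 2035-07-04
-- kalendar.markday(d=@prev) : 2035-07-04
-- recast.re(v=-3671, u_from=s, u_to=week) : -3671/604800
-- kalendar.monthend() : 2035-07-31
-- kalendar.stepdays(n=-57) : 2035-06-04
-- kalendar.stepdays(n=-48) : 2035-04-17


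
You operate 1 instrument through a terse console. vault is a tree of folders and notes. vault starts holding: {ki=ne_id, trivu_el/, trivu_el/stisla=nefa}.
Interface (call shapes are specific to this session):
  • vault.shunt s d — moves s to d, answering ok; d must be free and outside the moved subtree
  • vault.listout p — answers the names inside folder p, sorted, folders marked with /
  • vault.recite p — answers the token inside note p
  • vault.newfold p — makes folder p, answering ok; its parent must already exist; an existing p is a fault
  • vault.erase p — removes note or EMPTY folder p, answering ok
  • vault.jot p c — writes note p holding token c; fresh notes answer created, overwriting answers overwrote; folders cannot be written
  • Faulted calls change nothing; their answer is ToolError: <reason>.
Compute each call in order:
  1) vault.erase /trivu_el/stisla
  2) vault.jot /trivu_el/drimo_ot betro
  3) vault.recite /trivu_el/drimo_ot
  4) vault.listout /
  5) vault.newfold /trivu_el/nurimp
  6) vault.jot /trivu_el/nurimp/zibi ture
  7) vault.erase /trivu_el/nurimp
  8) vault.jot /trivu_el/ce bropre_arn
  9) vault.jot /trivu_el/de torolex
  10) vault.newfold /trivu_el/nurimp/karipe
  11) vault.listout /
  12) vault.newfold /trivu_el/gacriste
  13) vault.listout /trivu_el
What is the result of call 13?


·→ vault.erase(p='/trivu_el/stisla')
·← ok
·→ vault.jot(p='/trivu_el/drimo_ot', c='betro')
·← created
·→ vault.recite(p='/trivu_el/drimo_ot')
·← betro
·→ vault.listout(p='/')
·← [ki, trivu_el/]
·→ vault.newfold(p='/trivu_el/nurimp')
·← ok
·→ vault.jot(p='/trivu_el/nurimp/zibi', c='ture')
·← created
·→ vault.erase(p='/trivu_el/nurimp')
·← ToolError: not empty
·→ vault.jot(p='/trivu_el/ce', c='bropre_arn')
·← created
·→ vault.jot(p='/trivu_el/de', c='torolex')
·← created
·→ vault.newfold(p='/trivu_el/nurimp/karipe')
·← ok
·→ vault.listout(p='/')
·← [ki, trivu_el/]
·→ vault.newfold(p='/trivu_el/gacriste')
·← ok
·→ vault.listout(p='/trivu_el')
·← [ce, de, drimo_ot, gacriste/, nurimp/]

Answer: [ce, de, drimo_ot, gacriste/, nurimp/]


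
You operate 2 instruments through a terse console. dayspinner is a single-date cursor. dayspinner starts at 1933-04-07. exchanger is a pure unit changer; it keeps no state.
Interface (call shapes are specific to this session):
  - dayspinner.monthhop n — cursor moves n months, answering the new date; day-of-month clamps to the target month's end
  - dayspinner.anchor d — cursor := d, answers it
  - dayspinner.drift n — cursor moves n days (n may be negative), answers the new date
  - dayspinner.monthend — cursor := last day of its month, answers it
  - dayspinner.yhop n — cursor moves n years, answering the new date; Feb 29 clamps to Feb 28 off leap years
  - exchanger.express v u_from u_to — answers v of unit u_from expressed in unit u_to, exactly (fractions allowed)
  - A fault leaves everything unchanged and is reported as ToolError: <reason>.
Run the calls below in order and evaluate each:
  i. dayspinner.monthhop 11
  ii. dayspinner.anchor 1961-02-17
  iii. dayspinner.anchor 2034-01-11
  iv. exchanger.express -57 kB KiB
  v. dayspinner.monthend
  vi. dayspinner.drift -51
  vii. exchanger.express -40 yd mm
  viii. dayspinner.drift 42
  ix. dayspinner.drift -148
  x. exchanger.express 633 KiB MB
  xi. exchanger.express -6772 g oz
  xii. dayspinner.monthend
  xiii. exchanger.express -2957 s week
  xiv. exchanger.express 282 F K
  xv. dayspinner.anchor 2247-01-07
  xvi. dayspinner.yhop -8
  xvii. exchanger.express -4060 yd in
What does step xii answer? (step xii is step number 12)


Answer: 2033-08-31

Derivation:
% monthhop n=11
[out] 1934-03-07
% anchor d=1961-02-17
[out] 1961-02-17
% anchor d=2034-01-11
[out] 2034-01-11
% express v=-57 u_from=kB u_to=KiB
[out] -7125/128
% monthend
[out] 2034-01-31
% drift n=-51
[out] 2033-12-11
% express v=-40 u_from=yd u_to=mm
[out] -36576
% drift n=42
[out] 2034-01-22
% drift n=-148
[out] 2033-08-27
% express v=633 u_from=KiB u_to=MB
[out] 10128/15625
% express v=-6772 u_from=g u_to=oz
[out] -10835200000/45359237
% monthend
[out] 2033-08-31
% express v=-2957 u_from=s u_to=week
[out] -2957/604800
% express v=282 u_from=F u_to=K
[out] 74167/180
% anchor d=2247-01-07
[out] 2247-01-07
% yhop n=-8
[out] 2239-01-07
% express v=-4060 u_from=yd u_to=in
[out] -146160


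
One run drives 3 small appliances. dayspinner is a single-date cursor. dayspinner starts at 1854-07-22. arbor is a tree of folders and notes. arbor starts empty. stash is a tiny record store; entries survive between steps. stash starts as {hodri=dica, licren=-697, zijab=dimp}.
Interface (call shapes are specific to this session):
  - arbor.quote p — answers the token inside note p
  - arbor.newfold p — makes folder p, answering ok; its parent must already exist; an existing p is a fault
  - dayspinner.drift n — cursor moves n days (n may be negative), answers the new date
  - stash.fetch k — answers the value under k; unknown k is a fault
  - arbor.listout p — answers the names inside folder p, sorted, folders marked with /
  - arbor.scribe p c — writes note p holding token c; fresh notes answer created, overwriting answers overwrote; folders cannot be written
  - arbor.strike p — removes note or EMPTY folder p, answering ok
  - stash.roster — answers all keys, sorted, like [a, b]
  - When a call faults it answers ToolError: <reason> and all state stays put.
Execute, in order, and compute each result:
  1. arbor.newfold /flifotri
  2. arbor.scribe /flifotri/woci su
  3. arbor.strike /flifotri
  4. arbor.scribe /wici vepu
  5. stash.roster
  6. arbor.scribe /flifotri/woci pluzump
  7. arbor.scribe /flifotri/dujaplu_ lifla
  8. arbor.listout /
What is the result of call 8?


Answer: [flifotri/, wici]

Derivation:
CALL arbor.newfold[p→/flifotri]
RET  ok
CALL arbor.scribe[p→/flifotri/woci; c→su]
RET  created
CALL arbor.strike[p→/flifotri]
RET  ToolError: not empty
CALL arbor.scribe[p→/wici; c→vepu]
RET  created
CALL stash.roster[]
RET  [hodri, licren, zijab]
CALL arbor.scribe[p→/flifotri/woci; c→pluzump]
RET  overwrote
CALL arbor.scribe[p→/flifotri/dujaplu_; c→lifla]
RET  created
CALL arbor.listout[p→/]
RET  [flifotri/, wici]


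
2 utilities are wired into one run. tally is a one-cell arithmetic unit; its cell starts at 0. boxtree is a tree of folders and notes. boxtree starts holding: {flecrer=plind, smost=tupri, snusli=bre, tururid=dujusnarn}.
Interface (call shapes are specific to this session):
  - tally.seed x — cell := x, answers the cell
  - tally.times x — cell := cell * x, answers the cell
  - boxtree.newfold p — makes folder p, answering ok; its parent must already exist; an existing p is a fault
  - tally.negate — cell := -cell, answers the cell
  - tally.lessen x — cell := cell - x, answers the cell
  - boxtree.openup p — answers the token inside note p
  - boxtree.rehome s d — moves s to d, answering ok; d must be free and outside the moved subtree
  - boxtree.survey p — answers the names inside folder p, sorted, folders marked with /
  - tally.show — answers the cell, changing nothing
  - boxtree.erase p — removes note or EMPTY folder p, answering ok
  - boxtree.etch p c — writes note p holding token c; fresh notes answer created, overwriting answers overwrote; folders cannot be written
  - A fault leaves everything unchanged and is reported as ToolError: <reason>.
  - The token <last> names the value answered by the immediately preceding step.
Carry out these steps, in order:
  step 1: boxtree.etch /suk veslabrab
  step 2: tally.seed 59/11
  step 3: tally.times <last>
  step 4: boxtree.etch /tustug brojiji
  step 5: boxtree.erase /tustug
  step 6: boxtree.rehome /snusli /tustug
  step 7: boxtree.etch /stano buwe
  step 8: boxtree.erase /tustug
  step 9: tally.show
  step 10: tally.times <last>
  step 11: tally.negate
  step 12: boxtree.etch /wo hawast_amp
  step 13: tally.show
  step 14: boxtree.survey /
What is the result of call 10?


Answer: 12117361/14641

Derivation:
Do: boxtree.etch[/suk; veslabrab]
See: created
Do: tally.seed[59/11]
See: 59/11
Do: tally.times[<last>]
See: 3481/121
Do: boxtree.etch[/tustug; brojiji]
See: created
Do: boxtree.erase[/tustug]
See: ok
Do: boxtree.rehome[/snusli; /tustug]
See: ok
Do: boxtree.etch[/stano; buwe]
See: created
Do: boxtree.erase[/tustug]
See: ok
Do: tally.show[]
See: 3481/121
Do: tally.times[<last>]
See: 12117361/14641
Do: tally.negate[]
See: -12117361/14641
Do: boxtree.etch[/wo; hawast_amp]
See: created
Do: tally.show[]
See: -12117361/14641
Do: boxtree.survey[/]
See: [flecrer, smost, stano, suk, tururid, wo]


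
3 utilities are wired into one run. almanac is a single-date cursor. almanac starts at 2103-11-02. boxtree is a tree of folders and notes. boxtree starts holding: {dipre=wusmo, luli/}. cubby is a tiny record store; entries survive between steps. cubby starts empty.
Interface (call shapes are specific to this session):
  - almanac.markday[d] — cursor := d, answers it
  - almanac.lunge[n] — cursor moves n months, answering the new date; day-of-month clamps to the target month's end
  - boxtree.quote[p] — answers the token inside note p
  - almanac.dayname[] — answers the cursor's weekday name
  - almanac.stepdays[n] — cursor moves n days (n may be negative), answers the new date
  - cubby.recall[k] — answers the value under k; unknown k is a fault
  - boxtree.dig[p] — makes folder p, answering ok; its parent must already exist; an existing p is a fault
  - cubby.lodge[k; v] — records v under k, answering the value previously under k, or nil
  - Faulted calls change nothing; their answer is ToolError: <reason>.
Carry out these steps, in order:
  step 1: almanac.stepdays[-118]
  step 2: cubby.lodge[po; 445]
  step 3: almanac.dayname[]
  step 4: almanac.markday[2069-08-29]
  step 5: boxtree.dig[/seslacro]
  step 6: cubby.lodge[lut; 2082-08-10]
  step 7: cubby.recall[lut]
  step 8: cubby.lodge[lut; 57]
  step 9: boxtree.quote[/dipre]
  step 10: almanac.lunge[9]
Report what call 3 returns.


Answer: Saturday

Derivation:
-> almanac.stepdays(-118)
<- 2103-07-07
-> cubby.lodge(po, 445)
<- nil
-> almanac.dayname()
<- Saturday
-> almanac.markday(2069-08-29)
<- 2069-08-29
-> boxtree.dig(/seslacro)
<- ok
-> cubby.lodge(lut, 2082-08-10)
<- nil
-> cubby.recall(lut)
<- 2082-08-10
-> cubby.lodge(lut, 57)
<- 2082-08-10
-> boxtree.quote(/dipre)
<- wusmo
-> almanac.lunge(9)
<- 2070-05-29


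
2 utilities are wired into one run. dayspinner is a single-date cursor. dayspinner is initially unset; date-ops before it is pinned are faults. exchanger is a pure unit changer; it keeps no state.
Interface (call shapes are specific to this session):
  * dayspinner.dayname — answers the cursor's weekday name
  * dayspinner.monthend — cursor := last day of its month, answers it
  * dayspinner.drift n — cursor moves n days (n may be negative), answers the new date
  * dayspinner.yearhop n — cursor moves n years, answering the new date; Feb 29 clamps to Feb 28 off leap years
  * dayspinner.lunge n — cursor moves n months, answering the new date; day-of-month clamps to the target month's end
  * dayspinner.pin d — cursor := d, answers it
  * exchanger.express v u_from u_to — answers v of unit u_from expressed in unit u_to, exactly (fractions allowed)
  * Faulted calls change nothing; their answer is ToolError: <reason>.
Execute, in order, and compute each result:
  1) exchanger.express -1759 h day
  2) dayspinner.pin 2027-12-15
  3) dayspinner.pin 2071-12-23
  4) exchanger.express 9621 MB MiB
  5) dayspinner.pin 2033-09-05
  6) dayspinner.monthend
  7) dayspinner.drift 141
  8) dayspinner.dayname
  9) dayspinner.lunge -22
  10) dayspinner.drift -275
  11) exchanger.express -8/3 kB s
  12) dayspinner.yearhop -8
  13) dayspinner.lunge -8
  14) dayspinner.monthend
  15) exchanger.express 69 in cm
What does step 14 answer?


Answer: 2022-11-30

Derivation:
Now I run exchanger.express(v='-1759', u_from='h', u_to='day'), yielding -1759/24.
I run dayspinner.pin(d='2027-12-15'), — result: 2027-12-15.
I use dayspinner.pin(d='2071-12-23'), yielding 2071-12-23.
I use exchanger.express(v='9621', u_from='MB', u_to='MiB'), and observe 150328125/16384.
I try dayspinner.pin(d='2033-09-05'), and see 2033-09-05.
I try dayspinner.monthend, and observe 2033-09-30.
Now I run dayspinner.drift(n='141'), and see 2034-02-18.
I try dayspinner.dayname, — result: Saturday.
Using dayspinner.lunge(n='-22'): 2032-04-18.
I try dayspinner.drift(n='-275'), giving 2031-07-18.
I try exchanger.express(v='-8/3', u_from='kB', u_to='s'), → ToolError: incompatible units.
Then dayspinner.yearhop(n='-8'), giving 2023-07-18.
I use dayspinner.lunge(n='-8'), and get 2022-11-18.
I run dayspinner.monthend, — result: 2022-11-30.
Then exchanger.express(v='69', u_from='in', u_to='cm'), yielding 8763/50.


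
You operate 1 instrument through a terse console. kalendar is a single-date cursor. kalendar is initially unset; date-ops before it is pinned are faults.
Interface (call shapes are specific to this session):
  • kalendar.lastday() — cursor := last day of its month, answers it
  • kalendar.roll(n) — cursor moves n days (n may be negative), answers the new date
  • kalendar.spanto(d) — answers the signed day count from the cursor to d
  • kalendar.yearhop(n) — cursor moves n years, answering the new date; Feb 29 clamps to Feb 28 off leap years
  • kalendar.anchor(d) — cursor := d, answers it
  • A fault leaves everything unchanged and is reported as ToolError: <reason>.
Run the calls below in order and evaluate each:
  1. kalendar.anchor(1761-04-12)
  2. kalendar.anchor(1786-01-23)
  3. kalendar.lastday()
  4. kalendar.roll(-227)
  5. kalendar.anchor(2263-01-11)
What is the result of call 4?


Answer: 1785-06-18

Derivation:
[in] kalendar.anchor d=1761-04-12
[out] 1761-04-12
[in] kalendar.anchor d=1786-01-23
[out] 1786-01-23
[in] kalendar.lastday
[out] 1786-01-31
[in] kalendar.roll n=-227
[out] 1785-06-18
[in] kalendar.anchor d=2263-01-11
[out] 2263-01-11


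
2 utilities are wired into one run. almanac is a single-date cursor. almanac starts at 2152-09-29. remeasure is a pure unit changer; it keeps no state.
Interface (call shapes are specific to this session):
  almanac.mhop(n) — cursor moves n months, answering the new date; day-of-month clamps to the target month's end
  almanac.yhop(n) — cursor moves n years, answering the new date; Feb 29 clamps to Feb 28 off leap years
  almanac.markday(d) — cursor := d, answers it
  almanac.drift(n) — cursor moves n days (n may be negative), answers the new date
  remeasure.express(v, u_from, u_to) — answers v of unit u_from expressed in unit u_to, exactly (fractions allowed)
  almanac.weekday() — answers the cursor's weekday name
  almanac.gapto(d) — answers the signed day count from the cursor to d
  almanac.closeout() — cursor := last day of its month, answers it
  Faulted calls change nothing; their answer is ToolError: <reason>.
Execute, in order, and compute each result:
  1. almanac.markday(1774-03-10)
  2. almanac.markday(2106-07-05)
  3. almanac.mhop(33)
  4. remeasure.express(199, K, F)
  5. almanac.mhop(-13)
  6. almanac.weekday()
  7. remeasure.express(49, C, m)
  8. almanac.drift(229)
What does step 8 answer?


Answer: 2108-10-20

Derivation:
$ almanac.markday d='1774-03-10'
= 1774-03-10
$ almanac.markday d='2106-07-05'
= 2106-07-05
$ almanac.mhop n='33'
= 2109-04-05
$ remeasure.express v='199' u_from='K' u_to='F'
= -10147/100
$ almanac.mhop n='-13'
= 2108-03-05
$ almanac.weekday
= Monday
$ remeasure.express v='49' u_from='C' u_to='m'
= ToolError: incompatible units
$ almanac.drift n='229'
= 2108-10-20


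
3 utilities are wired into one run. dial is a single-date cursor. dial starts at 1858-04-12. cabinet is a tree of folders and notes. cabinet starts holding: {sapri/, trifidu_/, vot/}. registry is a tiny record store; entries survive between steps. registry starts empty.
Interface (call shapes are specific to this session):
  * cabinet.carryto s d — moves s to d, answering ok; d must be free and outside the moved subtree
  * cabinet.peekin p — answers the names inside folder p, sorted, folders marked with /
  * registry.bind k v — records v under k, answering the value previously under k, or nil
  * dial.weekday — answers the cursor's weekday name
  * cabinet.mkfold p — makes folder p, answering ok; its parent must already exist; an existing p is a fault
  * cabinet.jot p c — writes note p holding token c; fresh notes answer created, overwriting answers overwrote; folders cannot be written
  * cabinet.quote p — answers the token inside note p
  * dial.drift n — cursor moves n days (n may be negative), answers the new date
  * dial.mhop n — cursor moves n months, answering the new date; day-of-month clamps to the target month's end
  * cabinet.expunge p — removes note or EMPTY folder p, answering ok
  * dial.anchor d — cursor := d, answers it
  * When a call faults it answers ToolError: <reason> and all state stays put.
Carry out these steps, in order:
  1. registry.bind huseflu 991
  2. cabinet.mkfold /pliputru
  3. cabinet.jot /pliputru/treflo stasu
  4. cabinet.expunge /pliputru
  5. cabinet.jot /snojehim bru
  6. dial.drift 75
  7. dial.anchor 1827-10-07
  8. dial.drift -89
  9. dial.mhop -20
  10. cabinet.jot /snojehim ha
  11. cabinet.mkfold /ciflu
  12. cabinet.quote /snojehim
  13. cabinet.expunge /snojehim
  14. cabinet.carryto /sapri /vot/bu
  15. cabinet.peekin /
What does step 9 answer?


Answer: 1825-11-10

Derivation:
I run registry.bind with k: huseflu, v: 991, and see nil.
I use cabinet.mkfold with p: /pliputru, and get ok.
Then cabinet.jot with p: /pliputru/treflo, c: stasu, giving created.
Invoking cabinet.expunge with p: /pliputru, giving ToolError: not empty.
Using cabinet.jot with p: /snojehim, c: bru, → created.
Next I call dial.drift with n: 75, and observe 1858-06-26.
I run dial.anchor with d: 1827-10-07, and see 1827-10-07.
Now I run dial.drift with n: -89, yielding 1827-07-10.
Then dial.mhop with n: -20, giving 1825-11-10.
Using cabinet.jot with p: /snojehim, c: ha, which returns overwrote.
Now I run cabinet.mkfold with p: /ciflu, and observe ok.
Calling cabinet.quote with p: /snojehim, giving ha.
Invoking cabinet.expunge with p: /snojehim, and see ok.
I run cabinet.carryto with s: /sapri, d: /vot/bu, and get ok.
I run cabinet.peekin with p: /, and get [ciflu/, pliputru/, trifidu_/, vot/].


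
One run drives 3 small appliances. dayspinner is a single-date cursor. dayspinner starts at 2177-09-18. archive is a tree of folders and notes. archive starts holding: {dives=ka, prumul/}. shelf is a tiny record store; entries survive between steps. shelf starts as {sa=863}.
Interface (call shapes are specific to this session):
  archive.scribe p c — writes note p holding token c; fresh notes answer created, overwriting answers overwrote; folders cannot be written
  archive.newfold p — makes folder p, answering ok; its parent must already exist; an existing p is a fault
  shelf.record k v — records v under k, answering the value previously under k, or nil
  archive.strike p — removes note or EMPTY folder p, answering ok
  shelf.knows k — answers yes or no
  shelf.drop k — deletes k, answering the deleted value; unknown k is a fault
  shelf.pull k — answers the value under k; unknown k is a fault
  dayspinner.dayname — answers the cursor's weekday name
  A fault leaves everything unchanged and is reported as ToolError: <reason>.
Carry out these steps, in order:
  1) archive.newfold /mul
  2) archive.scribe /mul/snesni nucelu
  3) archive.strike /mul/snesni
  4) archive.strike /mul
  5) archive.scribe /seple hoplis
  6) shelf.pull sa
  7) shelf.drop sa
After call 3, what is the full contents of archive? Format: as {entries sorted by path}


% archive.newfold(p=/mul) -> ok
% archive.scribe(p=/mul/snesni, c=nucelu) -> created
% archive.strike(p=/mul/snesni) -> ok
% archive.strike(p=/mul) -> ok
% archive.scribe(p=/seple, c=hoplis) -> created
% shelf.pull(k=sa) -> 863
% shelf.drop(k=sa) -> 863

Answer: {dives=ka, mul/, prumul/}


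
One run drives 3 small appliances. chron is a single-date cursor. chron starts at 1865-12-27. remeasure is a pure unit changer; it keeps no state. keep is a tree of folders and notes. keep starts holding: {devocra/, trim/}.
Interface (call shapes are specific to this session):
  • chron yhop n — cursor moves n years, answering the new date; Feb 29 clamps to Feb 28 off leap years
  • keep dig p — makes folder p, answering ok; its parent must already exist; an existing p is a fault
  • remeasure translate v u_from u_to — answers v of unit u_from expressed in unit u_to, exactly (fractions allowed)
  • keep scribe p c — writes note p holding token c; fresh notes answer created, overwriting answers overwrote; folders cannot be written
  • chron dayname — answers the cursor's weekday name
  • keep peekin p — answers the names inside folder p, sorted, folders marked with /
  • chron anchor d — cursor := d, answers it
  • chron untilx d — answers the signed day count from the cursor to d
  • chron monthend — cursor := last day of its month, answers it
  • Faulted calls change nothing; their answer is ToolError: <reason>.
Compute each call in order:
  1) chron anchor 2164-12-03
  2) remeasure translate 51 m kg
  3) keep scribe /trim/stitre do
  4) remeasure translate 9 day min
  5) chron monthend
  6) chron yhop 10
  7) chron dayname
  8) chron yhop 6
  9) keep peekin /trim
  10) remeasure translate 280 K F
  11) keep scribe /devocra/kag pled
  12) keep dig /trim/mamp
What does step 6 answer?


Answer: 2174-12-31

Derivation:
% 1. chron anchor(d→2164-12-03) : 2164-12-03
% 2. remeasure translate(v→51, u_from→m, u_to→kg) : ToolError: incompatible units
% 3. keep scribe(p→/trim/stitre, c→do) : created
% 4. remeasure translate(v→9, u_from→day, u_to→min) : 12960
% 5. chron monthend() : 2164-12-31
% 6. chron yhop(n→10) : 2174-12-31
% 7. chron dayname() : Saturday
% 8. chron yhop(n→6) : 2180-12-31
% 9. keep peekin(p→/trim) : [stitre]
% 10. remeasure translate(v→280, u_from→K, u_to→F) : 4433/100
% 11. keep scribe(p→/devocra/kag, c→pled) : created
% 12. keep dig(p→/trim/mamp) : ok


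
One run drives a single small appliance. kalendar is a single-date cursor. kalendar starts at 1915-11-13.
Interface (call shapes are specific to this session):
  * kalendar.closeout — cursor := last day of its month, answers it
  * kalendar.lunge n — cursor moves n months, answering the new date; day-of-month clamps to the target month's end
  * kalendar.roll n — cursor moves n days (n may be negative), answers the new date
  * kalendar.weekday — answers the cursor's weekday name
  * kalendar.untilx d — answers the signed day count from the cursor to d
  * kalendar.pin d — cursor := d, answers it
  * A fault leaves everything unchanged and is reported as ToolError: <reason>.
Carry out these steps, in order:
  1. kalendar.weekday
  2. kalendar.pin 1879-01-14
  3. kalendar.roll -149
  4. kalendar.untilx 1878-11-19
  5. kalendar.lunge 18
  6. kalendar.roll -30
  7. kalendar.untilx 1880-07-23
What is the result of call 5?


Answer: 1880-02-18

Derivation:
~$ weekday
[out] Saturday
~$ pin d='1879-01-14'
[out] 1879-01-14
~$ roll n='-149'
[out] 1878-08-18
~$ untilx d='1878-11-19'
[out] 93
~$ lunge n='18'
[out] 1880-02-18
~$ roll n='-30'
[out] 1880-01-19
~$ untilx d='1880-07-23'
[out] 186


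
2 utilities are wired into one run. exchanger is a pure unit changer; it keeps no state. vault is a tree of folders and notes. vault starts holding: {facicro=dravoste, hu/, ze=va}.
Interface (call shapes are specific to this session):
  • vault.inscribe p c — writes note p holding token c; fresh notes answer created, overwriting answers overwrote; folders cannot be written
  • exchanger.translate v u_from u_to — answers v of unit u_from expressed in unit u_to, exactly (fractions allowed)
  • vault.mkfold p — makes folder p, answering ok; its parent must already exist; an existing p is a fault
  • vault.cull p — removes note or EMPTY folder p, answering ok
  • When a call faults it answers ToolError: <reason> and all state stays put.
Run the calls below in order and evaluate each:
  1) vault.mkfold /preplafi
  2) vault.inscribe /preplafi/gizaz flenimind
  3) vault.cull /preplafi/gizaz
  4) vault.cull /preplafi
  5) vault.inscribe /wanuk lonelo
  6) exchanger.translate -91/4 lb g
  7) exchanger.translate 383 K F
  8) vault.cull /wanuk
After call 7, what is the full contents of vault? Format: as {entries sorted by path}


Answer: {facicro=dravoste, hu/, wanuk=lonelo, ze=va}

Derivation:
I use vault.mkfold with /preplafi, → ok.
Then vault.inscribe with /preplafi/gizaz, flenimind, — result: created.
I call vault.cull with /preplafi/gizaz, and get ok.
I invoke vault.cull with /preplafi: ok.
I call vault.inscribe with /wanuk, lonelo: created.
I invoke exchanger.translate with -91/4, lb, g, which returns -4127690567/400000.
Invoking exchanger.translate with 383, K, F, and get 22973/100.
I run vault.cull with /wanuk: ok.


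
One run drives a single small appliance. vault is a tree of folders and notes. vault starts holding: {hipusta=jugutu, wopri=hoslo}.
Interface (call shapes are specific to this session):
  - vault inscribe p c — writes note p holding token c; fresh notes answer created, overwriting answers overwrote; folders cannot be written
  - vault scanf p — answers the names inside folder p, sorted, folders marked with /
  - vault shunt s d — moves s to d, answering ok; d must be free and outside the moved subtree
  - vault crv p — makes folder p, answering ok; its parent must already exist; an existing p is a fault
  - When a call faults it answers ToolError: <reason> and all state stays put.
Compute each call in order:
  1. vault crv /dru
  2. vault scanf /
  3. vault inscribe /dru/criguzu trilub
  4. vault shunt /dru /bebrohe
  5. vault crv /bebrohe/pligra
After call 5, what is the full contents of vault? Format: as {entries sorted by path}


Answer: {bebrohe/, bebrohe/criguzu=trilub, bebrohe/pligra/, hipusta=jugutu, wopri=hoslo}

Derivation:
CALL vault crv[p: /dru]
RET  ok
CALL vault scanf[p: /]
RET  [dru/, hipusta, wopri]
CALL vault inscribe[p: /dru/criguzu; c: trilub]
RET  created
CALL vault shunt[s: /dru; d: /bebrohe]
RET  ok
CALL vault crv[p: /bebrohe/pligra]
RET  ok


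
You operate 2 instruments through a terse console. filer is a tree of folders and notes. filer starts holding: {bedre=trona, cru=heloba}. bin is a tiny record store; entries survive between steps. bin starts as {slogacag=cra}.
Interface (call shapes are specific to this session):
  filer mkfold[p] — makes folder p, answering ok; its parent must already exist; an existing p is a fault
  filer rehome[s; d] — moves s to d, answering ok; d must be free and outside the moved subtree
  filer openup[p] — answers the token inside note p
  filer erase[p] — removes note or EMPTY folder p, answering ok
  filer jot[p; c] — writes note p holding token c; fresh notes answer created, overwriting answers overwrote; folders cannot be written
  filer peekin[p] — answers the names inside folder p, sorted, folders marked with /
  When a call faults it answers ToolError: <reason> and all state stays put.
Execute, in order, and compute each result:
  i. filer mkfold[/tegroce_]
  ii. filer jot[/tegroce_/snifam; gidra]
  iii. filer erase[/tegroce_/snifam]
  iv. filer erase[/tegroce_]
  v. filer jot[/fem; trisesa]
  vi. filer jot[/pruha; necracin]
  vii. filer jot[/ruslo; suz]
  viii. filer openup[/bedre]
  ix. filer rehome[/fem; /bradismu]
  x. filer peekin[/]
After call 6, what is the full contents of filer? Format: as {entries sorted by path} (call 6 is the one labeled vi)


Answer: {bedre=trona, cru=heloba, fem=trisesa, pruha=necracin}

Derivation:
→ filer mkfold(/tegroce_)
← ok
→ filer jot(/tegroce_/snifam, gidra)
← created
→ filer erase(/tegroce_/snifam)
← ok
→ filer erase(/tegroce_)
← ok
→ filer jot(/fem, trisesa)
← created
→ filer jot(/pruha, necracin)
← created
→ filer jot(/ruslo, suz)
← created
→ filer openup(/bedre)
← trona
→ filer rehome(/fem, /bradismu)
← ok
→ filer peekin(/)
← [bedre, bradismu, cru, pruha, ruslo]


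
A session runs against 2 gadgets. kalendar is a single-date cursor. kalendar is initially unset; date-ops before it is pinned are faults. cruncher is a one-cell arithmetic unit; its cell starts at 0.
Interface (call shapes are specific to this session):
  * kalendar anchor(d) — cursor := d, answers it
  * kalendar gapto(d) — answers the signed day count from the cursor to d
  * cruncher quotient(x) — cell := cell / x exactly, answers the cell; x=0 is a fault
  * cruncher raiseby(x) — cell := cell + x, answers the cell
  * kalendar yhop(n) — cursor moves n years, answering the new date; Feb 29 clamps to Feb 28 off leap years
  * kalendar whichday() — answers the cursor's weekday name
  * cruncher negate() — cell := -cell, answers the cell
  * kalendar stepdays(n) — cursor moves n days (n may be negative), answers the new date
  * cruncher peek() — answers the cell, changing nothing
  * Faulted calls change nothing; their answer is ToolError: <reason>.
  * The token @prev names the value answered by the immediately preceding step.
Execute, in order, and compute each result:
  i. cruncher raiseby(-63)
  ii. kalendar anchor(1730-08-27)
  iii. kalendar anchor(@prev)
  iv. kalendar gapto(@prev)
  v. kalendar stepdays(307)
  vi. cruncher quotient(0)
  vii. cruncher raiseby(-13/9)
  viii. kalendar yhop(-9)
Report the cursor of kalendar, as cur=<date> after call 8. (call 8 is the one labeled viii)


Answer: cur=1722-06-30

Derivation:
Calling cruncher raiseby with -63, giving -63.
Using kalendar anchor with 1730-08-27, and observe 1730-08-27.
I try kalendar anchor with @prev, and see 1730-08-27.
I run kalendar gapto with @prev, and see 0.
Using kalendar stepdays with 307: 1731-06-30.
I call cruncher quotient with 0, and see ToolError: division by zero.
Using cruncher raiseby with -13/9: -580/9.
I call kalendar yhop with -9, and get 1722-06-30.


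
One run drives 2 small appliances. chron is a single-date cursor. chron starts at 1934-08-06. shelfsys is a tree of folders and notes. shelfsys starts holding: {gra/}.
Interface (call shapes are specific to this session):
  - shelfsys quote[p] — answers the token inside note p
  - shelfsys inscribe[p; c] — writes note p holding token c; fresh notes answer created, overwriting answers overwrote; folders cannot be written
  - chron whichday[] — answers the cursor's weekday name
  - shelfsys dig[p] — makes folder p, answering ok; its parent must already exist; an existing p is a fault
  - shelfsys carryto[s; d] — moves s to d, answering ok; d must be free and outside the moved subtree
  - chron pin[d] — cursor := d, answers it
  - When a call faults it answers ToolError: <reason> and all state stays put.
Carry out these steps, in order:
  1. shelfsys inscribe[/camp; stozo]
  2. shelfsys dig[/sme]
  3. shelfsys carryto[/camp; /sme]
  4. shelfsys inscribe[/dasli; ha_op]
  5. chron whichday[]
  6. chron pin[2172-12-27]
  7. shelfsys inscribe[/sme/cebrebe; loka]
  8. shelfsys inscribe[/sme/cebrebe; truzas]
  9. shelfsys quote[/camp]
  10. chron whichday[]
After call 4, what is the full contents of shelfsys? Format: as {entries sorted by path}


Answer: {camp=stozo, dasli=ha_op, gra/, sme/}

Derivation:
I call shelfsys inscribe with p=/camp, c=stozo, and see created.
Now I run shelfsys dig with p=/sme, giving ok.
I run shelfsys carryto with s=/camp, d=/sme, which returns ToolError: exists.
Calling shelfsys inscribe with p=/dasli, c=ha_op, — result: created.
I run chron whichday, which returns Monday.
I invoke chron pin with d=2172-12-27, yielding 2172-12-27.
Using shelfsys inscribe with p=/sme/cebrebe, c=loka, and observe created.
I invoke shelfsys inscribe with p=/sme/cebrebe, c=truzas, → overwrote.
Next I call shelfsys quote with p=/camp, yielding stozo.
Next I call chron whichday(), giving Sunday.


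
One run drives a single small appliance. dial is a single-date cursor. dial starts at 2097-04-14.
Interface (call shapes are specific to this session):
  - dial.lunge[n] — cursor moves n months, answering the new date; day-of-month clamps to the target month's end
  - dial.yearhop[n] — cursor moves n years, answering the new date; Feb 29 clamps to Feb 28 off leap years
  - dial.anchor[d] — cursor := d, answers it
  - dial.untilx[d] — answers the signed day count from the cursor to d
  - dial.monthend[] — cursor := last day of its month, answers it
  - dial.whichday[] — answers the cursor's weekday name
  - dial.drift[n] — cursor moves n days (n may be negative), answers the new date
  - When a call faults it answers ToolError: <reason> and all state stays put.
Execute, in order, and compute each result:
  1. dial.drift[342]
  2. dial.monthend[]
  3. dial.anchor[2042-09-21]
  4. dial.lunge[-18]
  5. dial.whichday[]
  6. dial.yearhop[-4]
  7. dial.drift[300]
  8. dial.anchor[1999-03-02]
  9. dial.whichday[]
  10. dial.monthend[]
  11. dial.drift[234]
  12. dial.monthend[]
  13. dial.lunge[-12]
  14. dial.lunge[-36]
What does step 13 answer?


>> drift(342)
<< 2098-03-22
>> monthend()
<< 2098-03-31
>> anchor(2042-09-21)
<< 2042-09-21
>> lunge(-18)
<< 2041-03-21
>> whichday()
<< Thursday
>> yearhop(-4)
<< 2037-03-21
>> drift(300)
<< 2038-01-15
>> anchor(1999-03-02)
<< 1999-03-02
>> whichday()
<< Tuesday
>> monthend()
<< 1999-03-31
>> drift(234)
<< 1999-11-20
>> monthend()
<< 1999-11-30
>> lunge(-12)
<< 1998-11-30
>> lunge(-36)
<< 1995-11-30

Answer: 1998-11-30


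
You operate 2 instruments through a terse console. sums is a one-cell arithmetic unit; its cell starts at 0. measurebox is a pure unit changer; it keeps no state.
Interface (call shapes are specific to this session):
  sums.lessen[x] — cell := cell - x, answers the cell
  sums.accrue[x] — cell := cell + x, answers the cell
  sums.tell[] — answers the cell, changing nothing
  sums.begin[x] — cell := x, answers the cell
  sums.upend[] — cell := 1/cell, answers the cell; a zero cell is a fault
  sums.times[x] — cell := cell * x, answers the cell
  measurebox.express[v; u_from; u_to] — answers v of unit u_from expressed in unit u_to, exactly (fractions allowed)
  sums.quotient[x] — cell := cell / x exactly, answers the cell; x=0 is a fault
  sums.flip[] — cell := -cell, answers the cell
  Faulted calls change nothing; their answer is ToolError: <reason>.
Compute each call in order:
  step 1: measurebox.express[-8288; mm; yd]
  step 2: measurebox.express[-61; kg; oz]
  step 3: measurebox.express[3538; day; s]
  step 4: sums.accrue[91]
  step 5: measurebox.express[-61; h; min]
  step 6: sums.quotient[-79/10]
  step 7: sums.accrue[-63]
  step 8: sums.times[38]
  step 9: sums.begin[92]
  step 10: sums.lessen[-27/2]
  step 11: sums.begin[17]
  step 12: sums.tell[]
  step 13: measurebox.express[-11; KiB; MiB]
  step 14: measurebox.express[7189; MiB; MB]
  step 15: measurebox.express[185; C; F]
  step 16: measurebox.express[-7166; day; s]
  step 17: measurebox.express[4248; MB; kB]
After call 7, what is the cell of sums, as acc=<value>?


Answer: acc=-5887/79

Derivation:
# 1. express(-8288, mm, yd) -> -10360/1143
# 2. express(-61, kg, oz) -> -97600000000/45359237
# 3. express(3538, day, s) -> 305683200
# 4. accrue(91) -> 91
# 5. express(-61, h, min) -> -3660
# 6. quotient(-79/10) -> -910/79
# 7. accrue(-63) -> -5887/79
# 8. times(38) -> -223706/79
# 9. begin(92) -> 92
# 10. lessen(-27/2) -> 211/2
# 11. begin(17) -> 17
# 12. tell() -> 17
# 13. express(-11, KiB, MiB) -> -11/1024
# 14. express(7189, MiB, MB) -> 117784576/15625
# 15. express(185, C, F) -> 365
# 16. express(-7166, day, s) -> -619142400
# 17. express(4248, MB, kB) -> 4248000


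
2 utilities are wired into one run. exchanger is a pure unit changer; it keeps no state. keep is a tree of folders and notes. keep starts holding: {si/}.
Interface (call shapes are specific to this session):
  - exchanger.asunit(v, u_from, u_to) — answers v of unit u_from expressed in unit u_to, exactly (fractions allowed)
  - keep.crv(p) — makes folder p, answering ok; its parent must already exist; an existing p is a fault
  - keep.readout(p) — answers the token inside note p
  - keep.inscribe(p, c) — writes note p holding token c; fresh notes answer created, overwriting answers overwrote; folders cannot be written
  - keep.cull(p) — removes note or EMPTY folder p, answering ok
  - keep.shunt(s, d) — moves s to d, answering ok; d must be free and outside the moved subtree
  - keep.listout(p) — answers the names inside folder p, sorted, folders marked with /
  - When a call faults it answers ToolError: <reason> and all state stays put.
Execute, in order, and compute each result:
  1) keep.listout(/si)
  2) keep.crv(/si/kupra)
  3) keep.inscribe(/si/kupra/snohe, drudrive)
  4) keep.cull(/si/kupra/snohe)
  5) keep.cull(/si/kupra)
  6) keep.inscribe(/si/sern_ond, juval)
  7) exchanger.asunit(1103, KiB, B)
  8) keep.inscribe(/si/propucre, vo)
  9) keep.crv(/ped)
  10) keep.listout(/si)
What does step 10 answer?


·→ keep.listout(p='/si')
·← []
·→ keep.crv(p='/si/kupra')
·← ok
·→ keep.inscribe(p='/si/kupra/snohe', c='drudrive')
·← created
·→ keep.cull(p='/si/kupra/snohe')
·← ok
·→ keep.cull(p='/si/kupra')
·← ok
·→ keep.inscribe(p='/si/sern_ond', c='juval')
·← created
·→ exchanger.asunit(v='1103', u_from='KiB', u_to='B')
·← 1129472
·→ keep.inscribe(p='/si/propucre', c='vo')
·← created
·→ keep.crv(p='/ped')
·← ok
·→ keep.listout(p='/si')
·← [propucre, sern_ond]

Answer: [propucre, sern_ond]
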